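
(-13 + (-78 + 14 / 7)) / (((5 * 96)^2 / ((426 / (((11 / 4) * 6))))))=-6319 / 633600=-0.01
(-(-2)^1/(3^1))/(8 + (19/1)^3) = 2/20601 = 0.00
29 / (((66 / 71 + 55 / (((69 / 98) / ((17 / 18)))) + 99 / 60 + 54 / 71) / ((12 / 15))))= 20458224 / 68002703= 0.30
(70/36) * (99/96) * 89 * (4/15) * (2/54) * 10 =34265/1944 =17.63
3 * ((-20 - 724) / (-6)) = 372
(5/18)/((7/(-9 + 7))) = -5/63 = -0.08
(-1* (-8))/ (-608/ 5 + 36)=-10/ 107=-0.09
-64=-64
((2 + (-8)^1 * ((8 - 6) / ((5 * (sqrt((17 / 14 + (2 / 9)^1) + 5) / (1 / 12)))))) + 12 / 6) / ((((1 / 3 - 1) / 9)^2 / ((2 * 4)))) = 5832 - 5832 * sqrt(11354) / 4055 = 5678.75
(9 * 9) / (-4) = -81 / 4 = -20.25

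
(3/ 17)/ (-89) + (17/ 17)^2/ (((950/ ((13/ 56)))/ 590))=1144511/ 8049160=0.14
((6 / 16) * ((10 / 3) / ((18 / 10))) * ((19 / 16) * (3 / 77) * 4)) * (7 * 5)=2375 / 528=4.50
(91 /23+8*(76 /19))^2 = 683929 /529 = 1292.87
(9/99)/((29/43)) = 43/319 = 0.13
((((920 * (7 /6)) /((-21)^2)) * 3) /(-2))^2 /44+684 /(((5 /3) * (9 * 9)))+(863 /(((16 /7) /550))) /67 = 363276300133 /117006120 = 3104.76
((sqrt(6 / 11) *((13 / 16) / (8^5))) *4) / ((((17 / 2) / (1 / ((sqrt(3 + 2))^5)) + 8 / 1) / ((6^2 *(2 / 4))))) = 0.00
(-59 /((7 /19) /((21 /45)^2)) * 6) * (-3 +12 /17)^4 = -12102381018 /2088025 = -5796.09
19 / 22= 0.86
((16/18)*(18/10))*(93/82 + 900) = 295572/205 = 1441.81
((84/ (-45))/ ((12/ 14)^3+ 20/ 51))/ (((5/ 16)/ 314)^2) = -1030244590592/ 558625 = -1844250.78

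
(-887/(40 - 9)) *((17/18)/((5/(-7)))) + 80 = 328753/2790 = 117.83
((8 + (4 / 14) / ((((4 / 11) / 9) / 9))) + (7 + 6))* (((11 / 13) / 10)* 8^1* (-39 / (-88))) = 711 / 28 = 25.39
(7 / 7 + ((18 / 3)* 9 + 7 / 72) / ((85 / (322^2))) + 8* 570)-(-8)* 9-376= 21495101 / 306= 70245.43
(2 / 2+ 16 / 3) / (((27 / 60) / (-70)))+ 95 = -24035 / 27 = -890.19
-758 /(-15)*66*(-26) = -433576 /5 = -86715.20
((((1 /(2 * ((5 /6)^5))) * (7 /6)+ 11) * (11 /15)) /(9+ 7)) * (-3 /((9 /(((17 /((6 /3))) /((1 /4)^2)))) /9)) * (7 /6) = -50934499 /187500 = -271.65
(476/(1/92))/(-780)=-10948/195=-56.14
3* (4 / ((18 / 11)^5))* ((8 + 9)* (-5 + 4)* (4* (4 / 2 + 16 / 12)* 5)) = -68446675 / 59049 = -1159.15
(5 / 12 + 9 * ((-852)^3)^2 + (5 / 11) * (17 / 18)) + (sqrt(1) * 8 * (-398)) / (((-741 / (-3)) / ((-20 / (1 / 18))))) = 336722562064176663799097 / 97812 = 3442548583652074017.49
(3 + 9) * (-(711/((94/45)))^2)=-3071040075/2209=-1390239.96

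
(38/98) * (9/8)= 171/392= 0.44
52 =52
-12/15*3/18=-2/15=-0.13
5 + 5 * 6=35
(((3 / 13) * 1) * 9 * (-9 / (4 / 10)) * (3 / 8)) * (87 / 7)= -317115 / 1456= -217.80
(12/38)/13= 6/247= 0.02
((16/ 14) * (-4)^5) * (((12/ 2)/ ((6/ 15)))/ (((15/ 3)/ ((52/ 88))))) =-159744/ 77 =-2074.60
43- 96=-53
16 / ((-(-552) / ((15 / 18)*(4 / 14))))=10 / 1449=0.01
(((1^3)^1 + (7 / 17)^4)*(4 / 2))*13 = 2233972 / 83521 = 26.75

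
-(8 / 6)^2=-16 / 9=-1.78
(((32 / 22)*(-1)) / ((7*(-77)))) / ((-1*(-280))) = 2 / 207515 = 0.00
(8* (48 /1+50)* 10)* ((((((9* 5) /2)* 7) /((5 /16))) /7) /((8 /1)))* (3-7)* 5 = -1411200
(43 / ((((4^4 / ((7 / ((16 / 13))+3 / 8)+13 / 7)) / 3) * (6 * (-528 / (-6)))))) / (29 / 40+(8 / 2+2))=190705 / 169680896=0.00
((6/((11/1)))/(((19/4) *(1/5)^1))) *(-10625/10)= -127500/209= -610.05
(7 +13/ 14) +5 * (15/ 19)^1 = 3159/ 266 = 11.88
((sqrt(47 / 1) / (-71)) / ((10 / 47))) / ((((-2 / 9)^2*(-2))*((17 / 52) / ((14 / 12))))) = 16.40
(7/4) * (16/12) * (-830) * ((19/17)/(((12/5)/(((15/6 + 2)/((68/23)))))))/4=-6347425/18496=-343.18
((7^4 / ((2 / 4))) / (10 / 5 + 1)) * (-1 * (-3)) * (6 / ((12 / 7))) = 16807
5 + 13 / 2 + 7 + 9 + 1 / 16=441 / 16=27.56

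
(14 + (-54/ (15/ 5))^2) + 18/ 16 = 2713/ 8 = 339.12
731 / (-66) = -11.08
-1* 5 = -5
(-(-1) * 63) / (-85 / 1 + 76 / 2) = -63 / 47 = -1.34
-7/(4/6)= -21/2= -10.50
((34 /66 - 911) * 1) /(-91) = 10.01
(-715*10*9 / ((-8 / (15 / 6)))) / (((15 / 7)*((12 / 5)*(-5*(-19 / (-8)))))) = -329.28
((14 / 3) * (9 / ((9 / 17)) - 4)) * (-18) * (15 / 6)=-2730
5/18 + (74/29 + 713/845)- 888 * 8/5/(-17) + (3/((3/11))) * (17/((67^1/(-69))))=-105.33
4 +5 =9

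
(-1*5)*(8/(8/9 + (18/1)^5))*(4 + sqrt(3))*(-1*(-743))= -0.09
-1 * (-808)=808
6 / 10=3 / 5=0.60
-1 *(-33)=33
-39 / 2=-19.50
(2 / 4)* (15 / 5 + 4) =7 / 2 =3.50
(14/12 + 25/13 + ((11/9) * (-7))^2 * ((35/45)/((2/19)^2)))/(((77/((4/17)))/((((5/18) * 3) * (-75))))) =-24361338125/24810786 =-981.88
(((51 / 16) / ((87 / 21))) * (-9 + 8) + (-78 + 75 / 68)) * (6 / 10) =-1837899 / 39440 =-46.60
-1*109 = -109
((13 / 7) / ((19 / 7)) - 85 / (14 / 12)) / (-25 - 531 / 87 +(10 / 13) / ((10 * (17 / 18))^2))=5229199235 / 2252936476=2.32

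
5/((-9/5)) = -25/9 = -2.78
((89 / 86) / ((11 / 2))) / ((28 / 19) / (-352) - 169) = -152 / 136525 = -0.00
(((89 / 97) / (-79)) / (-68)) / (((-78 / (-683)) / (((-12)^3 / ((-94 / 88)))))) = 192573216 / 79595581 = 2.42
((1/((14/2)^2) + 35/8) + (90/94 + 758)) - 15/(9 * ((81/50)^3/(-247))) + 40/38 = 480656379704821/558102332088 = 861.23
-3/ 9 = -1/ 3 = -0.33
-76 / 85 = -0.89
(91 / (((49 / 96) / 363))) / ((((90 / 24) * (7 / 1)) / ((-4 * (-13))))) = 31409664 / 245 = 128202.71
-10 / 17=-0.59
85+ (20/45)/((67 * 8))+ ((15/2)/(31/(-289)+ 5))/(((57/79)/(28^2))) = 4051504649/2314314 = 1750.63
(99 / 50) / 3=33 / 50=0.66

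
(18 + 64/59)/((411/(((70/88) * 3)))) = 19705/177826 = 0.11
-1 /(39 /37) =-0.95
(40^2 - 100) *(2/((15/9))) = 1800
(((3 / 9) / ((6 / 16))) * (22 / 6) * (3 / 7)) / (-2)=-44 / 63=-0.70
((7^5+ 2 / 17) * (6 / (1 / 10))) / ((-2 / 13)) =-111431190 / 17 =-6554775.88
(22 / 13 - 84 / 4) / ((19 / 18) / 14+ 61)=-63252 / 200083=-0.32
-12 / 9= -4 / 3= -1.33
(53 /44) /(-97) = -0.01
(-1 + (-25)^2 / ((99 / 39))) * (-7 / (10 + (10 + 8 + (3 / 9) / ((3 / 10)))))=-84966 / 1441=-58.96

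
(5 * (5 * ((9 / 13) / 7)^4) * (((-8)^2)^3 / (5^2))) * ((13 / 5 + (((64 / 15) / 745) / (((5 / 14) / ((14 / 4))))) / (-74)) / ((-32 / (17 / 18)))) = -90924525637632 / 47256719999125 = -1.92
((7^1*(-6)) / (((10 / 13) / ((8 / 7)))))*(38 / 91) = -912 / 35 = -26.06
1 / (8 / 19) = 19 / 8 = 2.38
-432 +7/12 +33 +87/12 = -2347/6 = -391.17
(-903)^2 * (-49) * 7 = -279685287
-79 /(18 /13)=-1027 /18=-57.06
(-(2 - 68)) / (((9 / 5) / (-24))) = -880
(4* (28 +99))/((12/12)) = 508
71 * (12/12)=71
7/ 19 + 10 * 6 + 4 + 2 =1261/ 19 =66.37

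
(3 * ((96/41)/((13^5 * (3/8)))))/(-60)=-64/76115065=-0.00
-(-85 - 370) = 455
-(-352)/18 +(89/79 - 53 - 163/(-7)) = -44953/4977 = -9.03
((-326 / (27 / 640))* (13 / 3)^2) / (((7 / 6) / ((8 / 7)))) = -564162560 / 3969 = -142142.24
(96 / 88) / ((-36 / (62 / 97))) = -62 / 3201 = -0.02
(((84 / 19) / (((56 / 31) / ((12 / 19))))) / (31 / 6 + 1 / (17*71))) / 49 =4041036 / 661975447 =0.01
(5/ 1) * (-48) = -240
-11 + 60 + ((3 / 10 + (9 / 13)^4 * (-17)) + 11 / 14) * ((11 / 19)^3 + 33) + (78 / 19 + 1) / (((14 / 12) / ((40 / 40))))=-275733263511 / 6856496465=-40.21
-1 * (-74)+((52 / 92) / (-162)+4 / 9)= 277367 / 3726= 74.44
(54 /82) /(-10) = -27 /410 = -0.07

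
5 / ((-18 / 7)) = -35 / 18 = -1.94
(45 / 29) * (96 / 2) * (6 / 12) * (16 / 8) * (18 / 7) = 38880 / 203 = 191.53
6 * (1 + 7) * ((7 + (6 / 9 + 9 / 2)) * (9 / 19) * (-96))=-504576 / 19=-26556.63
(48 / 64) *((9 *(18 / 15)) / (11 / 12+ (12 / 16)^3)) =7776 / 1285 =6.05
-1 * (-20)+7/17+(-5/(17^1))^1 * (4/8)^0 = 342/17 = 20.12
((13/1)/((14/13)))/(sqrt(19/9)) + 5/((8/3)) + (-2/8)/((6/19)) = 13/12 + 507 * sqrt(19)/266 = 9.39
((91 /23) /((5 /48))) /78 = 56 /115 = 0.49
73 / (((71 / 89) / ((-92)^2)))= 774515.61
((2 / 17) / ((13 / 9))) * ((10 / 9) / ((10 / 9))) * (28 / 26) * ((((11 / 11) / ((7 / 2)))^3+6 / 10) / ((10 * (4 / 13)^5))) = 21137337 / 10662400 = 1.98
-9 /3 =-3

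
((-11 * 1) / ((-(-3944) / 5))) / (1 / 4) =-55 / 986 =-0.06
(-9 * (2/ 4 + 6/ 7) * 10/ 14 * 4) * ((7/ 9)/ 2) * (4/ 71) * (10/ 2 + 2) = -380/ 71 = -5.35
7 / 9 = 0.78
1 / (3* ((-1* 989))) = -1 / 2967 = -0.00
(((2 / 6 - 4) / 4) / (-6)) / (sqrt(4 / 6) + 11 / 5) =605 / 7512 - 275 * sqrt(6) / 22536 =0.05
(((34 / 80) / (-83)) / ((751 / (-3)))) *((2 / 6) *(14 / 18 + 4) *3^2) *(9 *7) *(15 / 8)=138159 / 3989312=0.03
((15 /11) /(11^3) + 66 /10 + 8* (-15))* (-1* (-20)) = -33205488 /14641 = -2267.98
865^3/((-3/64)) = -13807245333.33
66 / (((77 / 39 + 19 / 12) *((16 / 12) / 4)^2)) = 30888 / 185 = 166.96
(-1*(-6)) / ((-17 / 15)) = -90 / 17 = -5.29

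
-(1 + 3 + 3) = -7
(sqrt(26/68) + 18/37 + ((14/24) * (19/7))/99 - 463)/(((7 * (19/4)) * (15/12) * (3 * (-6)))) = 40659082/65769165 - 4 * sqrt(442)/101745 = 0.62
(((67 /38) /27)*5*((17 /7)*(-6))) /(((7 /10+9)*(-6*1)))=28475 /348327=0.08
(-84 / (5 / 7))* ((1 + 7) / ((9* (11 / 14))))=-21952 / 165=-133.04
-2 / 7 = -0.29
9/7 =1.29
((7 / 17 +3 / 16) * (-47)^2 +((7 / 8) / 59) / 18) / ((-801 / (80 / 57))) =-955978480 / 412145739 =-2.32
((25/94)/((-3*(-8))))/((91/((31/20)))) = 155/821184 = 0.00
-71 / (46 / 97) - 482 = -29059 / 46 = -631.72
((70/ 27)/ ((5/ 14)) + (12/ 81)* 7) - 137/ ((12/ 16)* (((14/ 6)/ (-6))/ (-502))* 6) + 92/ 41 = -304449596/ 7749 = -39288.89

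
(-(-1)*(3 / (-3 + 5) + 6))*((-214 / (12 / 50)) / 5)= -2675 / 2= -1337.50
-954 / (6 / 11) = -1749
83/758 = 0.11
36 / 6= 6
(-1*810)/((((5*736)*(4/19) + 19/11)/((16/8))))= -338580/162281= -2.09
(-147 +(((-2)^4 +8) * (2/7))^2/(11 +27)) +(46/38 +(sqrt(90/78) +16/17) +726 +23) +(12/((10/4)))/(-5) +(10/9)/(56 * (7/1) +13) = sqrt(195)/13 +174346592083/288447075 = 605.51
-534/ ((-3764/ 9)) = 2403/ 1882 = 1.28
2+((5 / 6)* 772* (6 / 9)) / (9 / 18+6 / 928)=359054 / 423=848.83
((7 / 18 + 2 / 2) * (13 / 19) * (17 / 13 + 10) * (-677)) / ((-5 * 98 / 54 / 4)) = 3206.84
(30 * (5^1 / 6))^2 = 625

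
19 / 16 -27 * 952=-411245 / 16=-25702.81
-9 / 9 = -1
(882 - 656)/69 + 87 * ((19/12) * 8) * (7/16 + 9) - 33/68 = 97620955/9384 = 10402.92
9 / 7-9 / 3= -12 / 7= -1.71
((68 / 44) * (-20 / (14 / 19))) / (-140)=323 / 1078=0.30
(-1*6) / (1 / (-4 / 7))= 24 / 7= 3.43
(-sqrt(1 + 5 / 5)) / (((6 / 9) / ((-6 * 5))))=63.64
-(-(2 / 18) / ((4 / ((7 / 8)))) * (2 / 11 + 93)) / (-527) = -7175 / 1669536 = -0.00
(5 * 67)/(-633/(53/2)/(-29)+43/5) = 2574475/72421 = 35.55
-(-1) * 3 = 3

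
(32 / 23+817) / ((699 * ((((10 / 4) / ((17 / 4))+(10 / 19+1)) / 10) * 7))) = 8685470 / 10980591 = 0.79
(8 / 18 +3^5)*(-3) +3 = -2182 / 3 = -727.33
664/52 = 166/13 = 12.77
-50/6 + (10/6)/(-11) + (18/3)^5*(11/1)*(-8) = -22581784/33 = -684296.48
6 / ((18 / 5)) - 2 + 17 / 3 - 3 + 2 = 4.33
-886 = -886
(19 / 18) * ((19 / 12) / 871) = 361 / 188136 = 0.00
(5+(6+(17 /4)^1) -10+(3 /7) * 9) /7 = 255 /196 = 1.30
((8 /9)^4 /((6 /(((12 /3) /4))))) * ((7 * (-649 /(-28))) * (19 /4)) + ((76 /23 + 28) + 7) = 53643187 /452709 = 118.49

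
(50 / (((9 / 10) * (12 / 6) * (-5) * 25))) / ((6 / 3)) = -1 / 9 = -0.11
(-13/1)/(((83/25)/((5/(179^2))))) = -1625/2659403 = -0.00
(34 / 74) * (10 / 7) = 170 / 259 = 0.66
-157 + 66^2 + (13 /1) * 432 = 9815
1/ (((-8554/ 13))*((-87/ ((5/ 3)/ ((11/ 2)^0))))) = 5/ 171738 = 0.00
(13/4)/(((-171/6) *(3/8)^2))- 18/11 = -13810/5643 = -2.45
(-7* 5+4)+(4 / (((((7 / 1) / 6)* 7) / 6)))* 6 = -655 / 49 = -13.37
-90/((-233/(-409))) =-36810/233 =-157.98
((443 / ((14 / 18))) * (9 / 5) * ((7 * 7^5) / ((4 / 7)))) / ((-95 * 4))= -4221599067 / 7600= -555473.56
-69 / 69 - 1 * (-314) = 313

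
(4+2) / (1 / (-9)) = -54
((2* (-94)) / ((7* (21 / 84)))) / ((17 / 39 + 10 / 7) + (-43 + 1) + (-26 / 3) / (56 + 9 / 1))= 146640 / 54967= 2.67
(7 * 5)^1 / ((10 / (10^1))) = 35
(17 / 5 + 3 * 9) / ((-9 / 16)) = -54.04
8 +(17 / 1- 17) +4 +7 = 19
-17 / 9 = -1.89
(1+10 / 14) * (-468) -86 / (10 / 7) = -30187 / 35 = -862.49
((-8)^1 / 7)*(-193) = 1544 / 7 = 220.57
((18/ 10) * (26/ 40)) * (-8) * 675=-6318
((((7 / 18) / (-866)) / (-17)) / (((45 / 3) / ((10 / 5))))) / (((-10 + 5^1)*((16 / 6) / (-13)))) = 91 / 26499600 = 0.00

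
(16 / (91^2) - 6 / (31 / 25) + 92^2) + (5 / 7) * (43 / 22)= 47782210195 / 5647642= 8460.56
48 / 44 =12 / 11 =1.09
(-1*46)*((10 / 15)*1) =-92 / 3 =-30.67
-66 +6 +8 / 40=-299 / 5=-59.80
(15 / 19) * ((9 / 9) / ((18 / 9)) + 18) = 555 / 38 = 14.61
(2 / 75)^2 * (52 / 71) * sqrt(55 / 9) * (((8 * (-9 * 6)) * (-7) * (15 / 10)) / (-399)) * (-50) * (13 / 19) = 43264 * sqrt(55) / 640775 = 0.50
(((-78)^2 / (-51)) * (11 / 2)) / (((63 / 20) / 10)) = -743600 / 357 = -2082.91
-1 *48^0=-1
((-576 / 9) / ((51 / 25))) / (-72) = 200 / 459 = 0.44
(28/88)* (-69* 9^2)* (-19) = 743337/22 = 33788.05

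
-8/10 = -4/5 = -0.80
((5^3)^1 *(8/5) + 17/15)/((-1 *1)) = -3017/15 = -201.13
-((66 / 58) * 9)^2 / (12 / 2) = -17.48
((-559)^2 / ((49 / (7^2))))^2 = 97644375361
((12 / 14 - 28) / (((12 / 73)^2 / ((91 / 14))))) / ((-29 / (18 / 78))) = 506255 / 9744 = 51.96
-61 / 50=-1.22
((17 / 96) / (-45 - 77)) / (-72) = 17 / 843264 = 0.00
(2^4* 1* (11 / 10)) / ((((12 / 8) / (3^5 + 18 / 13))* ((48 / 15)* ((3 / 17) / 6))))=396066 / 13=30466.62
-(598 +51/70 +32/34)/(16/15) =-562.19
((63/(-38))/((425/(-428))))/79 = 13482/637925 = 0.02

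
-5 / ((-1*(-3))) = -5 / 3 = -1.67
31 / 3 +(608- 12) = 1819 / 3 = 606.33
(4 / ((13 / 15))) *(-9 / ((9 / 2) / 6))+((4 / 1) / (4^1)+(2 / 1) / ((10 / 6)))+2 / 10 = -52.98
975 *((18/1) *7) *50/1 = 6142500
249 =249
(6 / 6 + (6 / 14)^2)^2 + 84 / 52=94153 / 31213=3.02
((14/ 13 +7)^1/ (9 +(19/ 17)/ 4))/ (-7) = -1020/ 8203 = -0.12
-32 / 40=-4 / 5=-0.80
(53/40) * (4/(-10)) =-53/100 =-0.53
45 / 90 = 1 / 2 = 0.50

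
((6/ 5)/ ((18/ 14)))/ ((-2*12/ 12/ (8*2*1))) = -112/ 15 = -7.47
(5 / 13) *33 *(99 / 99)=165 / 13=12.69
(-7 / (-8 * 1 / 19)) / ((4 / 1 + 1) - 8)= -133 / 24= -5.54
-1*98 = -98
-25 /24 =-1.04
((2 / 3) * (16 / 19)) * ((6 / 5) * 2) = 128 / 95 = 1.35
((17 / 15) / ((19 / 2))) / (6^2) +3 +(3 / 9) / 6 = 7846 / 2565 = 3.06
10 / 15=2 / 3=0.67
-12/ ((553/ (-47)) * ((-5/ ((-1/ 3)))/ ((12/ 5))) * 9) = 752/ 41475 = 0.02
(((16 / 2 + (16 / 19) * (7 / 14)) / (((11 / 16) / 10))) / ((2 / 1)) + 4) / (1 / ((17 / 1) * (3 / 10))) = 347718 / 1045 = 332.74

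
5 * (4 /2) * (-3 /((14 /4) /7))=-60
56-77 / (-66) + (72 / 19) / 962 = 3134893 / 54834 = 57.17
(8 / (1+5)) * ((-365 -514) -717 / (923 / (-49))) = -1034912 / 923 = -1121.25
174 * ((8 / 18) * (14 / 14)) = 232 / 3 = 77.33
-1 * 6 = -6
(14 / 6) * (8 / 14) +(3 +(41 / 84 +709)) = 19987 / 28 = 713.82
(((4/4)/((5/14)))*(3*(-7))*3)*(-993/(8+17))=875826/125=7006.61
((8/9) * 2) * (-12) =-64/3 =-21.33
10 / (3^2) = 10 / 9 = 1.11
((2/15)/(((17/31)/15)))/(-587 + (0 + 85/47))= -1457/233784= -0.01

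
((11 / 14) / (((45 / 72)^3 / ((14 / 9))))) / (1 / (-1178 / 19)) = -349184 / 1125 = -310.39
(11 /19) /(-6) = -11 /114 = -0.10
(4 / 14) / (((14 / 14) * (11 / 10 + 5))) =20 / 427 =0.05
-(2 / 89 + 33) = -33.02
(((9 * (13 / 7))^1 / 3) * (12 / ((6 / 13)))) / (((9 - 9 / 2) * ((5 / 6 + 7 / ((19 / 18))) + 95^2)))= 0.00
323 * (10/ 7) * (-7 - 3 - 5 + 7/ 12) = -279395/ 42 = -6652.26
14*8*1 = 112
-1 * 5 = -5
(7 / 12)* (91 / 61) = 637 / 732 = 0.87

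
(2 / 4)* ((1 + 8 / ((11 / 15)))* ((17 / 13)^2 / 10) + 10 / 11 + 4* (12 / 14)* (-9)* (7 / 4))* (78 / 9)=-316367 / 1430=-221.24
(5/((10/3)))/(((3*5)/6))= 3/5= 0.60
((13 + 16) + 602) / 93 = 631 / 93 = 6.78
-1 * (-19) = 19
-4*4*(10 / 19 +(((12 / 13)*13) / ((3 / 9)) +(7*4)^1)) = -19616 / 19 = -1032.42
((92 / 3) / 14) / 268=23 / 2814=0.01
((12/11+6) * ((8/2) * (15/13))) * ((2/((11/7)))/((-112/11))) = -45/11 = -4.09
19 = 19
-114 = -114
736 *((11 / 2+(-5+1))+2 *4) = 6992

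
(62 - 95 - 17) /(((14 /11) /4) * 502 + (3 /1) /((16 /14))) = -4400 /14287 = -0.31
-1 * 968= -968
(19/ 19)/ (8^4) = 1/ 4096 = 0.00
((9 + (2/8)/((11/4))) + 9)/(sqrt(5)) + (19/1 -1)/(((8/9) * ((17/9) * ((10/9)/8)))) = 199 * sqrt(5)/55 + 6561/85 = 85.28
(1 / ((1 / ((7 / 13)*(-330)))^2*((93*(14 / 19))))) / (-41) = -2413950 / 214799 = -11.24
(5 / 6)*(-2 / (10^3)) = -1 / 600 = -0.00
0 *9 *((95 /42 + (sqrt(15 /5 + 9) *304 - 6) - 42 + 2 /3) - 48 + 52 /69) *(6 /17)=0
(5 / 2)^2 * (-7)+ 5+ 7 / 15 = -2297 / 60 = -38.28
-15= -15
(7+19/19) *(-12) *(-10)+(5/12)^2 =138265/144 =960.17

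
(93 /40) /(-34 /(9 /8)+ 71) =837 /14680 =0.06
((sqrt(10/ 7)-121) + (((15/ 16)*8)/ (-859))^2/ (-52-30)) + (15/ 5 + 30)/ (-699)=-6826072249897/ 56391817544 + sqrt(70)/ 7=-119.85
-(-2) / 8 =1 / 4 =0.25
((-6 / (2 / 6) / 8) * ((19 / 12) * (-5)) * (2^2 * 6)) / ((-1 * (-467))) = 855 / 934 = 0.92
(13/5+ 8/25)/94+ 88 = 206873/2350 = 88.03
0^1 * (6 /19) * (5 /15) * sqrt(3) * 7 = 0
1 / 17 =0.06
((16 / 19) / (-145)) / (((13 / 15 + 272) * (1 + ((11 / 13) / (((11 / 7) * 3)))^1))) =-936 / 51870589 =-0.00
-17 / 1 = -17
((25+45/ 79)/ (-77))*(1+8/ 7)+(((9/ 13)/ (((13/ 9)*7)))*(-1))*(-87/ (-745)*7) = -4114989807/ 5361160805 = -0.77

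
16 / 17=0.94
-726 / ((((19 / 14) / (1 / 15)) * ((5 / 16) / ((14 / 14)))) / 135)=-1463616 / 95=-15406.48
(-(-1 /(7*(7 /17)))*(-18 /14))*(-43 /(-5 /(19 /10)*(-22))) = 125001 /377300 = 0.33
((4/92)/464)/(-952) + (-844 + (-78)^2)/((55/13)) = 138416352245/111757184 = 1238.55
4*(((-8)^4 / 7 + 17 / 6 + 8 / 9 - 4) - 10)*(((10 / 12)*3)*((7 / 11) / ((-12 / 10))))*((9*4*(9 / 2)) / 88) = -5432475 / 968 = -5612.06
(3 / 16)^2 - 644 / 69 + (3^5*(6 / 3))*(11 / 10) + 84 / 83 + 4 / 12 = 55950999 / 106240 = 526.65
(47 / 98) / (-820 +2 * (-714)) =-47 / 220304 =-0.00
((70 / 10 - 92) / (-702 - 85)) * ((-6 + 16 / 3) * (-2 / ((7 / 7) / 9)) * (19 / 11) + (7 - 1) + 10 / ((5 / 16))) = 54910 / 8657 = 6.34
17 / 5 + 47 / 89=1748 / 445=3.93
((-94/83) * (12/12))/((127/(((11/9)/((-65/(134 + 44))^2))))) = -32761256/400821525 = -0.08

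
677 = 677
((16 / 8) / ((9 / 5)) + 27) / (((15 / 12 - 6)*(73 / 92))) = -93104 / 12483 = -7.46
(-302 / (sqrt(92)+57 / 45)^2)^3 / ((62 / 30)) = -8.13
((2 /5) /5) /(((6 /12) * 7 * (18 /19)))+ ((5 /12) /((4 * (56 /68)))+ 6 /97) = 1038727 /4888800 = 0.21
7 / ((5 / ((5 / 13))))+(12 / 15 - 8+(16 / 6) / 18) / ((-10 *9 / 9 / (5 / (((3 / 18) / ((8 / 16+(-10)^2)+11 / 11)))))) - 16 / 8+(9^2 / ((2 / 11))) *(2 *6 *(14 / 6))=8552599 / 585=14619.83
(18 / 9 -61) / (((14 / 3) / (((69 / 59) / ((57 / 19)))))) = -69 / 14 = -4.93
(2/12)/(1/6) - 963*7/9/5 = -744/5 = -148.80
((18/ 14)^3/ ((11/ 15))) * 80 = 874800/ 3773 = 231.86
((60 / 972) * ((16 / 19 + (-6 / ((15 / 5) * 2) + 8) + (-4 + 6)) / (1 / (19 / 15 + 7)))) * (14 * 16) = 5194112 / 4617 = 1125.00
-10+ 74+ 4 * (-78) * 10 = -3056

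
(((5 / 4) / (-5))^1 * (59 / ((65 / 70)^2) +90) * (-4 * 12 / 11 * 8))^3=12757789167058944 / 4826809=2643110420.79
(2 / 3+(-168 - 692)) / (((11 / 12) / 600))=-6187200 / 11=-562472.73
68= 68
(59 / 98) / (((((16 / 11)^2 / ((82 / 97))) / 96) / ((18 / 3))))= 2634291 / 19012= 138.56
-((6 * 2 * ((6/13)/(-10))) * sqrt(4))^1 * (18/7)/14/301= 648/958685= 0.00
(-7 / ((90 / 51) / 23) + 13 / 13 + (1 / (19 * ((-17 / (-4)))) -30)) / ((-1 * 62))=1164941 / 600780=1.94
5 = 5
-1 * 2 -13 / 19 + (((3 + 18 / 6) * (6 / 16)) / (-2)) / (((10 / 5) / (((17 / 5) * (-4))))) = 1887 / 380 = 4.97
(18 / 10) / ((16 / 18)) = 81 / 40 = 2.02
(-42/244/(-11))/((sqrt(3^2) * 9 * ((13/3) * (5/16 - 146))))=-8/8714277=-0.00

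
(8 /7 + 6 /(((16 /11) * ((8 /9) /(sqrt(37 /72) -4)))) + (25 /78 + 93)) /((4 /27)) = 2673 * sqrt(74) /1024 + 2983815 /5824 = 534.79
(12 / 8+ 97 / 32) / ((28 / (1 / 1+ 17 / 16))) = 4785 / 14336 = 0.33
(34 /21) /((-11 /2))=-68 /231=-0.29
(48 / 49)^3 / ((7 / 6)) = 663552 / 823543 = 0.81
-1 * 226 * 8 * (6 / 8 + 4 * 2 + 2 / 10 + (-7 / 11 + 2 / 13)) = -10946084 / 715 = -15309.21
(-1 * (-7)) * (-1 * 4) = -28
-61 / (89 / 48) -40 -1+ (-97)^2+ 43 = 834651 / 89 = 9378.10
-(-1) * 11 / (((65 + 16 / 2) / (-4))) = -44 / 73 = -0.60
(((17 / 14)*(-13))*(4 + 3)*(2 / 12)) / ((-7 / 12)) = 31.57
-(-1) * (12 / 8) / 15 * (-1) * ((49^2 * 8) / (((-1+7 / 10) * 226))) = 9604 / 339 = 28.33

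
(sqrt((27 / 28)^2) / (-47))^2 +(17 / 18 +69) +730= 12468503833 / 15586704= 799.94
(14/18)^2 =49/81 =0.60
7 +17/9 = 80/9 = 8.89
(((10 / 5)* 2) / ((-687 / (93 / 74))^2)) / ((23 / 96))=92256 / 1651209767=0.00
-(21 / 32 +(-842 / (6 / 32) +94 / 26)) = 5599021 / 1248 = 4486.40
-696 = -696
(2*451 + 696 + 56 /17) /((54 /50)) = 226850 /153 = 1482.68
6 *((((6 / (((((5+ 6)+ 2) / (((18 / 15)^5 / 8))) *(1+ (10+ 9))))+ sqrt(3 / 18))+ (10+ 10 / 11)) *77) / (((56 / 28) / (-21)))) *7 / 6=-12549189051 / 203125- 3773 *sqrt(6) / 4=-64091.10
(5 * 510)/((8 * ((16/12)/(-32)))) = -7650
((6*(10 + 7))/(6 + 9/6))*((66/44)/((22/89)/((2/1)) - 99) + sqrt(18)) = -4539/22000 + 204*sqrt(2)/5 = 57.49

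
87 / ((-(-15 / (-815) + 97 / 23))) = -326163 / 15880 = -20.54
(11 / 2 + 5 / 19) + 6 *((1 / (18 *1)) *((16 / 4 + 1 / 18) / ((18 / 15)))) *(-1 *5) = 803 / 6156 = 0.13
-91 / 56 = -13 / 8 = -1.62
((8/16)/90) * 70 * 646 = 2261/9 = 251.22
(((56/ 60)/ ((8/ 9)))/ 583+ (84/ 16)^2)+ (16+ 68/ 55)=2089503/ 46640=44.80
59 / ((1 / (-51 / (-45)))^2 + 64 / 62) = 528581 / 16223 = 32.58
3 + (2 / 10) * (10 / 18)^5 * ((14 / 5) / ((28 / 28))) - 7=-234446 / 59049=-3.97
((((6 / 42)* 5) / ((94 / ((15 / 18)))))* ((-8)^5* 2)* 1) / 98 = -204800 / 48363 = -4.23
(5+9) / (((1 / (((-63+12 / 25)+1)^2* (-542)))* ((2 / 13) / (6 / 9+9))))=-3383384440072 / 1875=-1804471701.37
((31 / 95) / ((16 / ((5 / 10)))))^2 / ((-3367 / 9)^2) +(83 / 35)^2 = 589187461575697 / 104769145062400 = 5.62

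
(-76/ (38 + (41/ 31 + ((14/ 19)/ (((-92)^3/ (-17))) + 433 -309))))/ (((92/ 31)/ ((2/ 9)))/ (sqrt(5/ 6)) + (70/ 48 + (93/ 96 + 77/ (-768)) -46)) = 131930998231328096256 *sqrt(30)/ 179742608304177340454117 + 2157212817689246269440/ 179742608304177340454117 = 0.02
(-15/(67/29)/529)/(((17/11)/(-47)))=224895/602531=0.37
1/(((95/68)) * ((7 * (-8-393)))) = -68/266665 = -0.00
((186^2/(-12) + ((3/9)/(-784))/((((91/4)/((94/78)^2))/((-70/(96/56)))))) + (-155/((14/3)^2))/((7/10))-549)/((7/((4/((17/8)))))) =-925.62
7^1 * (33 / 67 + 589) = 4126.45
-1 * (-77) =77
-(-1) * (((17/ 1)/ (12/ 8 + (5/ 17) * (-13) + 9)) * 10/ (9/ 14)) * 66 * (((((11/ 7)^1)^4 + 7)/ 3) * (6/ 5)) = 3199142144/ 233583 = 13695.95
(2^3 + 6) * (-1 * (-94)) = 1316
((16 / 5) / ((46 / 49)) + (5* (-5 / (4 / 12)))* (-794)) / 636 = 93.64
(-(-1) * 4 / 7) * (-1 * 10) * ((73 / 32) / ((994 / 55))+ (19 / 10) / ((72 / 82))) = -3277979 / 250488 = -13.09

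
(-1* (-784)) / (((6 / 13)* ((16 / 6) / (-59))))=-37583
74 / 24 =37 / 12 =3.08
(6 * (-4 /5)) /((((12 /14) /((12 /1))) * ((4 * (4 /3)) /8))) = -504 /5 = -100.80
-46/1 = -46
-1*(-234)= 234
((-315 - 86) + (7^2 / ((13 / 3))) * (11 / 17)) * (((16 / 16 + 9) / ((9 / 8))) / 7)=-499.92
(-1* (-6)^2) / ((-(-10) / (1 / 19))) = -18 / 95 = -0.19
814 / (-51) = -814 / 51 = -15.96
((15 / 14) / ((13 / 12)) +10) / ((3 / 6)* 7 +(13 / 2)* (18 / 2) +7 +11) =25 / 182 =0.14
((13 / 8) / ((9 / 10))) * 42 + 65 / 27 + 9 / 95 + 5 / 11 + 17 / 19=4496611 / 56430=79.68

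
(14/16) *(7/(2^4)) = 49/128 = 0.38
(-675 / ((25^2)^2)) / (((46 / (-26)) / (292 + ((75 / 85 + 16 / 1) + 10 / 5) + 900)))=62829 / 53125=1.18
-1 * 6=-6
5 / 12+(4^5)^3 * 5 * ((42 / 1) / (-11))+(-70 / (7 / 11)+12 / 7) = -18940805875031 / 924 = -20498707656.96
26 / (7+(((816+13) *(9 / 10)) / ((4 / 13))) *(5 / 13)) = 208 / 7517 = 0.03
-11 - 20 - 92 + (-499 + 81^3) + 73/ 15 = 7962358/ 15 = 530823.87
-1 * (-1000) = 1000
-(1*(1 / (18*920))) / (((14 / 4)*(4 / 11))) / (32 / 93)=-341 / 2472960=-0.00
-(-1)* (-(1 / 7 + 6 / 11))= -53 / 77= -0.69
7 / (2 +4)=7 / 6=1.17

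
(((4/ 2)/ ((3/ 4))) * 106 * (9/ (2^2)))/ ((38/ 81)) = 25758/ 19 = 1355.68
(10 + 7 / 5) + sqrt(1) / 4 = 233 / 20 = 11.65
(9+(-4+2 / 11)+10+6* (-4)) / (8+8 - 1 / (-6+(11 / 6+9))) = -0.56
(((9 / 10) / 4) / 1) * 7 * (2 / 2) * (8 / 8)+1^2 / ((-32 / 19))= 157 / 160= 0.98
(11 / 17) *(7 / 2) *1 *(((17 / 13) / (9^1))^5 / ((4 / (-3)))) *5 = -32155585 / 58465280952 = -0.00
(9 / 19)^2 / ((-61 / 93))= -7533 / 22021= -0.34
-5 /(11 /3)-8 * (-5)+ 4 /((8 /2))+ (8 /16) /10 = 8731 /220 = 39.69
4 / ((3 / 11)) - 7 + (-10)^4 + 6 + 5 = 30056 / 3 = 10018.67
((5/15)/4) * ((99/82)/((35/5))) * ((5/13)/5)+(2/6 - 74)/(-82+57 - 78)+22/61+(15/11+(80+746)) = 5126932673851/6188654472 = 828.44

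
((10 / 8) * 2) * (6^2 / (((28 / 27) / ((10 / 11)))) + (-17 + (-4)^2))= 11765 / 154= 76.40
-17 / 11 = -1.55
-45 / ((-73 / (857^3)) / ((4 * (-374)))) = -42372742424760 / 73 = -580448526366.58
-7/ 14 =-1/ 2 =-0.50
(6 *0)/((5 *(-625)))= 0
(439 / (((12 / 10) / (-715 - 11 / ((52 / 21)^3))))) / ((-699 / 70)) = 7731406103575 / 294854976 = 26221.05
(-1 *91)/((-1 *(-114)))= -0.80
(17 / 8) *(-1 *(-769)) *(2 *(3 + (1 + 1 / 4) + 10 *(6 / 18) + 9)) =2601527 / 48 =54198.48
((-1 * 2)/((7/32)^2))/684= -0.06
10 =10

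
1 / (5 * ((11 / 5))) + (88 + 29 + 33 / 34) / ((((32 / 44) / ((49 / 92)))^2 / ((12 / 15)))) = 12841099121 / 253242880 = 50.71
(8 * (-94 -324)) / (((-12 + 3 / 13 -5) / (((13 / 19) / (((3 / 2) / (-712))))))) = -21177728 / 327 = -64763.69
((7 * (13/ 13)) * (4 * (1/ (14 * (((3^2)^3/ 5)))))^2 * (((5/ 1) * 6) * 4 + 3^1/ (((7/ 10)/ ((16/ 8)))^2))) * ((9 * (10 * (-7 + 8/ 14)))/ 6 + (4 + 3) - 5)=-155996000/ 425329947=-0.37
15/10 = 3/2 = 1.50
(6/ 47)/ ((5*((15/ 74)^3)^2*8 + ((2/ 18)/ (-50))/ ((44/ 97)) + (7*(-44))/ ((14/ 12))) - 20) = -152404148694600/ 339050965499803303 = -0.00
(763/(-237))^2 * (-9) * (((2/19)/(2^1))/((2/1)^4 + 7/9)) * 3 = -15718563/17905429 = -0.88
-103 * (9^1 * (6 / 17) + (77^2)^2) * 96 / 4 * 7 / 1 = -10340900699304 / 17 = -608288276429.65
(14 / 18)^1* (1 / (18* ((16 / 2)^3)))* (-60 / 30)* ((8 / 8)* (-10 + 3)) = 49 / 41472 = 0.00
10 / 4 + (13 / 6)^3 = 2737 / 216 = 12.67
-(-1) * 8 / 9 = 8 / 9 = 0.89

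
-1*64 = -64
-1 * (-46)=46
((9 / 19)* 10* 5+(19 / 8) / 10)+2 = 39401 / 1520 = 25.92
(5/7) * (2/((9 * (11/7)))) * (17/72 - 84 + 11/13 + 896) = 3805225/46332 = 82.13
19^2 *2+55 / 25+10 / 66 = 119518 / 165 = 724.35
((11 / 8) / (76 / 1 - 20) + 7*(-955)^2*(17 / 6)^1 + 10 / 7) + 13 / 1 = 3472993975 / 192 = 18088510.29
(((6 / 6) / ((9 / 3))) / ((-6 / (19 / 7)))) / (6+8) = -19 / 1764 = -0.01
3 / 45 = 1 / 15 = 0.07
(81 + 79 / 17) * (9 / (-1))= -13104 / 17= -770.82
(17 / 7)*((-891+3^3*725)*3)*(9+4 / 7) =63843228 / 49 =1302923.02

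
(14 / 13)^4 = 1.35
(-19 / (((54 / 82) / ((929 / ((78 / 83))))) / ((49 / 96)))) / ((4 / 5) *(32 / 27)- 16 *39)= 2102322355 / 89975808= 23.37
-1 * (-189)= 189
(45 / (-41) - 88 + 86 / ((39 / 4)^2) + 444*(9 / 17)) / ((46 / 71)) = 11054558497 / 48766302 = 226.68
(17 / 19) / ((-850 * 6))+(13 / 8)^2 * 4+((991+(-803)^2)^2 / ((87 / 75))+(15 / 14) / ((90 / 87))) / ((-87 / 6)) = -3328119965791874173 / 134223600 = -24795341249.91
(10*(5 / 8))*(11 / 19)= 275 / 76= 3.62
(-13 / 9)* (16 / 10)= -104 / 45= -2.31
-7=-7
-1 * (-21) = 21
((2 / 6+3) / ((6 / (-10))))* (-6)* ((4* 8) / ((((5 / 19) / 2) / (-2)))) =-48640 / 3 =-16213.33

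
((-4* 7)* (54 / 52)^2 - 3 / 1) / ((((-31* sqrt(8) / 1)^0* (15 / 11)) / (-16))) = 65824 / 169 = 389.49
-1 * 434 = -434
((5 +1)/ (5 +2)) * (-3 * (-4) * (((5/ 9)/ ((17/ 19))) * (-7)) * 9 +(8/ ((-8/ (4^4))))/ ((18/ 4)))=-161048/ 357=-451.11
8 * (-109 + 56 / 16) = -844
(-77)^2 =5929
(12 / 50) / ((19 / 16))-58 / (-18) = 3.42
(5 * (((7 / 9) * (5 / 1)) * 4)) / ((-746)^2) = 175 / 1252161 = 0.00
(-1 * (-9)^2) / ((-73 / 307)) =24867 / 73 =340.64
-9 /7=-1.29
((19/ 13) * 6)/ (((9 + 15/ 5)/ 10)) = 95/ 13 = 7.31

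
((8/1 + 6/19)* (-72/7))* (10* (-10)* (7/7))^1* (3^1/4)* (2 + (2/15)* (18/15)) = 1842912/133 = 13856.48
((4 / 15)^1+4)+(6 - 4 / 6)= 48 / 5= 9.60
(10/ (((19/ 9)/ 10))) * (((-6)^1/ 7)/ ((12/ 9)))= -4050/ 133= -30.45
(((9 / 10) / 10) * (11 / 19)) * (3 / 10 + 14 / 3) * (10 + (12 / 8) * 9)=231099 / 38000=6.08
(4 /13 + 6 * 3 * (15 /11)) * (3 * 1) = 10662 /143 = 74.56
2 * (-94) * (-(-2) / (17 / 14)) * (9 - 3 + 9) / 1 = -78960 / 17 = -4644.71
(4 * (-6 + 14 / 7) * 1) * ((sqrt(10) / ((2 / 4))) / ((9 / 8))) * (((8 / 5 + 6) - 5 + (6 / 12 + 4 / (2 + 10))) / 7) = -13184 * sqrt(10) / 945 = -44.12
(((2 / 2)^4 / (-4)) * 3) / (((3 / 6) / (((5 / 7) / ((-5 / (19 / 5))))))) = 57 / 70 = 0.81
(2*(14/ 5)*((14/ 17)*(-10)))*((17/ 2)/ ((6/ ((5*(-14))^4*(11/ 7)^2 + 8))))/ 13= -3873613856/ 13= -297970296.62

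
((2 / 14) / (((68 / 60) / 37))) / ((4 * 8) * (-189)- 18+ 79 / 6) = -3330 / 4321723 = -0.00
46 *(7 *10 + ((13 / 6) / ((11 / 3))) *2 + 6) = 39054 / 11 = 3550.36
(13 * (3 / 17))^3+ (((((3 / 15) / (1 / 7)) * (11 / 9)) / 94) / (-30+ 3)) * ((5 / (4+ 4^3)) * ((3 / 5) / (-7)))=9033100499 / 748151640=12.07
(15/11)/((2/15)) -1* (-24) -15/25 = 3699/110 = 33.63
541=541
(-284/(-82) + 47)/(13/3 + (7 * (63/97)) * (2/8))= 2408316/261047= 9.23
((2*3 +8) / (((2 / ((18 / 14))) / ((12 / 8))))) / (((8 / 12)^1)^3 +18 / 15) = 3645 / 404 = 9.02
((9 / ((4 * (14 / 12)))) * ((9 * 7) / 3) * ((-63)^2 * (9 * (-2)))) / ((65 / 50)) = -28934010 / 13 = -2225693.08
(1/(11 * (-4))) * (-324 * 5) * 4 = 1620/11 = 147.27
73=73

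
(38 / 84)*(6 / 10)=19 / 70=0.27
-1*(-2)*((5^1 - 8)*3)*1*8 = -144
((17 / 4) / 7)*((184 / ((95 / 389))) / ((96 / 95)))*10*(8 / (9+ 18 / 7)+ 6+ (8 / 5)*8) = 600334753 / 6804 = 88232.62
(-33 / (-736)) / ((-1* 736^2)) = -0.00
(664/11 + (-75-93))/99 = -1184/1089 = -1.09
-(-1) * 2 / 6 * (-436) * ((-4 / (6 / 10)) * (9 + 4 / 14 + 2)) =688880 / 63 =10934.60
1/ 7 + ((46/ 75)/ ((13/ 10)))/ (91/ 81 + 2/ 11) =266863/ 529165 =0.50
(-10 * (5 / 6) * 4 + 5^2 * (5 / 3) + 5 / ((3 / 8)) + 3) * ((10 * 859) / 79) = 635660 / 237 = 2682.11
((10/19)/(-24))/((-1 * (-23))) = -5/5244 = -0.00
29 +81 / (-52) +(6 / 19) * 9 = 29921 / 988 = 30.28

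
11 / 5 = 2.20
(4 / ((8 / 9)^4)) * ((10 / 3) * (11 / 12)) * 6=117.47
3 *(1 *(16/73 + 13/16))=3615/1168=3.10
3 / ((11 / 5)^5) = 0.06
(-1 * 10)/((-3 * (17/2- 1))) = 4/9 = 0.44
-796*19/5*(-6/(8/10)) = 22686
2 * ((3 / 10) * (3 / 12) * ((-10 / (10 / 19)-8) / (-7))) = 0.58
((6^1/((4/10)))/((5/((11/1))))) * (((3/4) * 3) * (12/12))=297/4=74.25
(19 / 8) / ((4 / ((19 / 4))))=361 / 128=2.82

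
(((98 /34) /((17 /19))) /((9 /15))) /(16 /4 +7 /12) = 3724 /3179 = 1.17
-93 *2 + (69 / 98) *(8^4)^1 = 2697.92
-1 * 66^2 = -4356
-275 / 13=-21.15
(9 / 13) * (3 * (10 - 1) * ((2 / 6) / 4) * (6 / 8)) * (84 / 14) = 729 / 104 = 7.01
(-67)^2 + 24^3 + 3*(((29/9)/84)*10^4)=19463.79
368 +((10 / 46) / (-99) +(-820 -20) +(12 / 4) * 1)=-1067918 / 2277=-469.00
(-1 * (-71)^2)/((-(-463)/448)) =-2258368/463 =-4877.68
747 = 747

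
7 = 7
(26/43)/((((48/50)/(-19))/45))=-92625/172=-538.52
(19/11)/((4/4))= 1.73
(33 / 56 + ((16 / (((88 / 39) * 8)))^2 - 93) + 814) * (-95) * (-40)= 2745024.72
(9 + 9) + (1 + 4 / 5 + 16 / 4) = 119 / 5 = 23.80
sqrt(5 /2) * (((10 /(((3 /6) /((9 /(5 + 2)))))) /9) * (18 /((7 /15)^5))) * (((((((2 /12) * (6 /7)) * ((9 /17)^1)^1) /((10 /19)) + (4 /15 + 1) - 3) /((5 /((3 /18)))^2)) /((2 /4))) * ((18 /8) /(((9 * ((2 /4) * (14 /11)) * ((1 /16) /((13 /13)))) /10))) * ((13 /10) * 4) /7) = -131467050000 * sqrt(10) /686011319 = -606.02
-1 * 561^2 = -314721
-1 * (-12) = 12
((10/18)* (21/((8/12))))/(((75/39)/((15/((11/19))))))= 5187/22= 235.77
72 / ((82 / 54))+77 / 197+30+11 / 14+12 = 10243873 / 113078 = 90.59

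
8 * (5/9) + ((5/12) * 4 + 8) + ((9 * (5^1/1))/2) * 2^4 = 3367/9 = 374.11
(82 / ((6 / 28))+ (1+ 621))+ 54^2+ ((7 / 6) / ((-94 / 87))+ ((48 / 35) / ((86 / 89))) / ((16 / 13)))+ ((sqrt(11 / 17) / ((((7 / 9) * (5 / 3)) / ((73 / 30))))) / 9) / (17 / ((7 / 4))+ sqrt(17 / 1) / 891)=-455301 * sqrt(11) / 183545245550+ 115906626 * sqrt(187) / 91772622775+ 3328002557 / 848820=3920.76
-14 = -14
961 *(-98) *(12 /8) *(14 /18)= -329623 /3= -109874.33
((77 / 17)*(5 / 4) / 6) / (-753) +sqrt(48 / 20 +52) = -385 / 307224 +4*sqrt(85) / 5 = 7.37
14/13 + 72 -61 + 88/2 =729/13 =56.08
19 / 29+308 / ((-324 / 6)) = -3953 / 783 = -5.05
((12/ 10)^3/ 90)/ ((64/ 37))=111/ 10000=0.01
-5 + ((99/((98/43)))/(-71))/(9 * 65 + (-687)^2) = -1826684213/365336748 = -5.00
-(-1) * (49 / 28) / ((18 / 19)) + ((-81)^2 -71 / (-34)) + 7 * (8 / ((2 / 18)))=8652377 / 1224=7068.94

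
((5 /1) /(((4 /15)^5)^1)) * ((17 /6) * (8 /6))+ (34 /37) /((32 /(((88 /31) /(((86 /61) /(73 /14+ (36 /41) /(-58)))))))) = 2944108424144785 /210175325696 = 14007.87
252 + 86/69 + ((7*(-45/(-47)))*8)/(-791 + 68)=197870038/781563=253.17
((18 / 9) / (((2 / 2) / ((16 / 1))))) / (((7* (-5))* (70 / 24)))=-384 / 1225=-0.31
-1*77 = -77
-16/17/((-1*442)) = 8/3757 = 0.00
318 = 318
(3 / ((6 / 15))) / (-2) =-15 / 4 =-3.75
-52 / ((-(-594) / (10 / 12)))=-65 / 891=-0.07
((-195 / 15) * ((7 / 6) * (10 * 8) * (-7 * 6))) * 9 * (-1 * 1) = -458640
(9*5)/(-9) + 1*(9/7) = -26/7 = -3.71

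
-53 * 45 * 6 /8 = -7155 /4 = -1788.75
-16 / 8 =-2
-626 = -626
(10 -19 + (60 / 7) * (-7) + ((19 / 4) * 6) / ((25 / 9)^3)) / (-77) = 2114697 / 2406250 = 0.88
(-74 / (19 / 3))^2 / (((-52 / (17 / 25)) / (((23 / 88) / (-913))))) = 4817511 / 9426359800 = 0.00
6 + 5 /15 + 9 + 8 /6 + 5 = 65 /3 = 21.67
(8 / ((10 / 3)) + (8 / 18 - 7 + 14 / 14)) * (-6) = 284 / 15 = 18.93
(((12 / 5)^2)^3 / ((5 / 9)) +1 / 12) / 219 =322564397 / 205312500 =1.57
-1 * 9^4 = -6561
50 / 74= 25 / 37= 0.68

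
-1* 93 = -93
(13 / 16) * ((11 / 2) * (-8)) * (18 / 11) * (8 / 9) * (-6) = 312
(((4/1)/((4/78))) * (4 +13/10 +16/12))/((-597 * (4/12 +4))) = -1/5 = -0.20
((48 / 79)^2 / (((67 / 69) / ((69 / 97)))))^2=120326507790336 / 1645134610147081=0.07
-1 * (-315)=315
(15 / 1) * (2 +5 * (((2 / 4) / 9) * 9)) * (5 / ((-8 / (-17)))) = 717.19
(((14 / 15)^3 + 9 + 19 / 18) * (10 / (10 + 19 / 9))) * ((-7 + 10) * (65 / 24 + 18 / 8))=8730197 / 65400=133.49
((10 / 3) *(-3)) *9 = -90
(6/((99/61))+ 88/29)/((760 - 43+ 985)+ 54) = 3221/840246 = 0.00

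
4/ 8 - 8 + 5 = -5/ 2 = -2.50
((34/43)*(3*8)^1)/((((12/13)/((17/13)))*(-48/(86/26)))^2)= 211259/1168128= 0.18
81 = 81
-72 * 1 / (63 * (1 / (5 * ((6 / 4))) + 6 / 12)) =-240 / 133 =-1.80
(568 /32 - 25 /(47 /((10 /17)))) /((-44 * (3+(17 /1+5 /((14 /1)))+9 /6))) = -390103 /21515472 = -0.02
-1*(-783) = 783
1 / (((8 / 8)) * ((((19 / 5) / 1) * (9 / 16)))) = 80 / 171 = 0.47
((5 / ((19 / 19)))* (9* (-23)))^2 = 1071225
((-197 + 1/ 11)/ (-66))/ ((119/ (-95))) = -34295/ 14399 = -2.38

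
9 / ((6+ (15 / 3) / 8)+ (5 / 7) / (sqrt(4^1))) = 504 / 391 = 1.29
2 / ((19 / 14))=28 / 19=1.47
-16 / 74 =-8 / 37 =-0.22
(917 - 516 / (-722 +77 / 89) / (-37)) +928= 4381270041 / 2374697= 1844.98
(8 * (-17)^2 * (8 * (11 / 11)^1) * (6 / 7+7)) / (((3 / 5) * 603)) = 5086400 / 12663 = 401.67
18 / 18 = 1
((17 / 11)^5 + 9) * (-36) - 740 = -222473116 / 161051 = -1381.38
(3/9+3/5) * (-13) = -182/15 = -12.13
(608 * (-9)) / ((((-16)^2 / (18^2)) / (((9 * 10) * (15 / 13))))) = -9349425 / 13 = -719186.54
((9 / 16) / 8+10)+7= 2185 / 128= 17.07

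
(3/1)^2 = 9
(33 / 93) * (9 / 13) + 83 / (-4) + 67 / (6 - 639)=-21030553 / 1020396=-20.61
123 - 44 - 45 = 34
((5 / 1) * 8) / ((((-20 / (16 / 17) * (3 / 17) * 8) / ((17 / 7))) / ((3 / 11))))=-68 / 77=-0.88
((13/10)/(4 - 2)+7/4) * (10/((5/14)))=336/5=67.20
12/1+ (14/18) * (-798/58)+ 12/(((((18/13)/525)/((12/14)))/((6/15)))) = 135833/87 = 1561.30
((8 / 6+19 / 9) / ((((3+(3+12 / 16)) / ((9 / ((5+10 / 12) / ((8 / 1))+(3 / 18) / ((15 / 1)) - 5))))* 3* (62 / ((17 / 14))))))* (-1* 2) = 2720 / 193221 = 0.01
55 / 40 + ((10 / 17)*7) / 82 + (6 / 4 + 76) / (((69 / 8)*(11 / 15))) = 19296191 / 1410728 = 13.68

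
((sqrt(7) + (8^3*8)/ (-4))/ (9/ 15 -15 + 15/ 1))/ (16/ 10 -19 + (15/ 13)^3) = 7030400/ 65349 -54925*sqrt(7)/ 522792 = 107.30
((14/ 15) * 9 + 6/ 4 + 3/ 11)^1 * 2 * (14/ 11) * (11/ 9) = 5222/ 165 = 31.65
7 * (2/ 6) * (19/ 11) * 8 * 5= 5320/ 33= 161.21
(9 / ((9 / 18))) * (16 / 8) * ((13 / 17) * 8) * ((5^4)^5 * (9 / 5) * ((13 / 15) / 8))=69625854492187500 / 17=4095638499540441.18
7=7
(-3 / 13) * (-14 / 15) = 14 / 65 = 0.22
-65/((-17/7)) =455/17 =26.76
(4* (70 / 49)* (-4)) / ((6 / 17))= -64.76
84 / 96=7 / 8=0.88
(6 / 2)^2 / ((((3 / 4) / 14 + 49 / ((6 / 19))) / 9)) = 13608 / 26077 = 0.52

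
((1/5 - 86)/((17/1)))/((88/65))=-507/136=-3.73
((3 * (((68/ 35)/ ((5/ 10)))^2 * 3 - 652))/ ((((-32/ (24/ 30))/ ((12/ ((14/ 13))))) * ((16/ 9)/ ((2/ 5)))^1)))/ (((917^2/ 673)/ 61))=8032042398627/ 1442124635000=5.57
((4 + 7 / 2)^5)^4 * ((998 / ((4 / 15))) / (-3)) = -829651554154872894287109375 / 2097152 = -395608689382015654700.81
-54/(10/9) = -243/5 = -48.60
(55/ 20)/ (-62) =-11/ 248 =-0.04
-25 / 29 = -0.86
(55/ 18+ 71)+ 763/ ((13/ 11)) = 168403/ 234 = 719.67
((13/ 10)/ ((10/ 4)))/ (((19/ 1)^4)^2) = 13/ 424589076025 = 0.00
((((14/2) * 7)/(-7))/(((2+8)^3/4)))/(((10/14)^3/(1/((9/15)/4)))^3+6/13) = -117509703584/1937658682875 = -0.06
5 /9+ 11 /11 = 14 /9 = 1.56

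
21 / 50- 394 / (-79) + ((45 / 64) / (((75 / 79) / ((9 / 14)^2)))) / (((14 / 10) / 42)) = 180724049 / 12387200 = 14.59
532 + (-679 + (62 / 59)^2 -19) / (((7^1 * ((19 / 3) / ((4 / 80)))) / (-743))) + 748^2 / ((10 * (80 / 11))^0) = 2595519129143 / 4629730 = 560619.98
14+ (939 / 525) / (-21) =51137 / 3675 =13.91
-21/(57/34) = -238/19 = -12.53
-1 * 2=-2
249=249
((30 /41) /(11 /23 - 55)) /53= -115 /454157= -0.00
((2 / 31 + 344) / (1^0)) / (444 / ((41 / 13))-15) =2.74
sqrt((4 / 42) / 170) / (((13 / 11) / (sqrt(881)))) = 11 * sqrt(1572585) / 23205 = 0.59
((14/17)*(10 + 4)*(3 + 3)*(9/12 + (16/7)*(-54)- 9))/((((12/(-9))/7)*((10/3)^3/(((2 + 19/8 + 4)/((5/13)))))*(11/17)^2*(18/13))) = 938952041391/19360000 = 48499.59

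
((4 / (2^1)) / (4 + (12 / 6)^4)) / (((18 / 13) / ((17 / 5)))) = 221 / 900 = 0.25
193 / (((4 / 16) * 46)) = 386 / 23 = 16.78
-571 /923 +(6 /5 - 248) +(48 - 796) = -4593857 /4615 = -995.42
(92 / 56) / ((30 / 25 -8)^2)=575 / 16184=0.04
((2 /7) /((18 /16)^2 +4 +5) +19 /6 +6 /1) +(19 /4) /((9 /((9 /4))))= 763949 /73584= 10.38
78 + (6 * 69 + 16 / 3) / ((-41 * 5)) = 46712 / 615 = 75.95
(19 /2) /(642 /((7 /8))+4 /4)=133 /10286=0.01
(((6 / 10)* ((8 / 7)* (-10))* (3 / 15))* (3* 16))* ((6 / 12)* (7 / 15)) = -384 / 25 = -15.36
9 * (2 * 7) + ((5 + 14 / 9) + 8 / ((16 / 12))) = 1247 / 9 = 138.56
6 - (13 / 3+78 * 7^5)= -3932833 / 3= -1310944.33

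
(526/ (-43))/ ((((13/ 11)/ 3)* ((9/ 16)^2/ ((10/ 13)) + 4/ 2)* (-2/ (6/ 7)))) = 133309440/ 24154949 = 5.52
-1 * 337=-337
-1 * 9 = -9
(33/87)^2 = 121/841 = 0.14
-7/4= -1.75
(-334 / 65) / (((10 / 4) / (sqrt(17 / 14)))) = -334 * sqrt(238) / 2275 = -2.26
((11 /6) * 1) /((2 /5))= 55 /12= 4.58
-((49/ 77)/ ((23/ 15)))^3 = -1157625/ 16194277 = -0.07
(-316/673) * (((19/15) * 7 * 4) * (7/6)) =-19.43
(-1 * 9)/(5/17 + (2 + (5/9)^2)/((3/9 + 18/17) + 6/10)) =-2098548/338795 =-6.19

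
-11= -11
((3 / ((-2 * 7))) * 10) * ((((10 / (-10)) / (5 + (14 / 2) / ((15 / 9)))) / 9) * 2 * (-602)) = -2150 / 69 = -31.16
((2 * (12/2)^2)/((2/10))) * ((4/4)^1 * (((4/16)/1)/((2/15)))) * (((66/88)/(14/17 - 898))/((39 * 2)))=-3825/528736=-0.01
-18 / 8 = -9 / 4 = -2.25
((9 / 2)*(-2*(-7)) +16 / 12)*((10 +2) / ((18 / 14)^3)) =264796 / 729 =363.23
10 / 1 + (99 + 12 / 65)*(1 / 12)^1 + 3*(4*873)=2728509 / 260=10494.27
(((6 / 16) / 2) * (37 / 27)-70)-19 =-12779 / 144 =-88.74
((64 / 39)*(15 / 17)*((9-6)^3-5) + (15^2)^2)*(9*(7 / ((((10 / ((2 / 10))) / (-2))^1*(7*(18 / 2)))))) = -2239033 / 1105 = -2026.27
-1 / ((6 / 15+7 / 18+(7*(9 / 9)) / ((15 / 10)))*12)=-15 / 982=-0.02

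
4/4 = 1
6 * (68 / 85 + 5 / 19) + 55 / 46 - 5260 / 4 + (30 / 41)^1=-234120309 / 179170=-1306.69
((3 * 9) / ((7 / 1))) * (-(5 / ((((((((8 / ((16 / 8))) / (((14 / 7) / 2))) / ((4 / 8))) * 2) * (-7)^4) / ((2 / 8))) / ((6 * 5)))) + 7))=-14523273 / 537824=-27.00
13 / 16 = 0.81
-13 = -13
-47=-47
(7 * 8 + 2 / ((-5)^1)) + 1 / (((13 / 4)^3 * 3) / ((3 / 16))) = 610786 / 10985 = 55.60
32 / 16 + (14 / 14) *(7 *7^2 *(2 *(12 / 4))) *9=18524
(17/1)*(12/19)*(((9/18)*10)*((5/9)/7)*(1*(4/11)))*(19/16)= 425/231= 1.84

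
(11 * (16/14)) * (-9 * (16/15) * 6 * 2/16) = -3168/35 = -90.51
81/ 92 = 0.88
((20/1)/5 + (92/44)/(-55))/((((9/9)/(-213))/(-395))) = 40334319/121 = 333341.48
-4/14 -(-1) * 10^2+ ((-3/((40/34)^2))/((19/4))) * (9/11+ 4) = 14266543/146300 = 97.52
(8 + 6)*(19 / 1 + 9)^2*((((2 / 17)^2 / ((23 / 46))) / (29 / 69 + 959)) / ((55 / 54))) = 40896576 / 131531125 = 0.31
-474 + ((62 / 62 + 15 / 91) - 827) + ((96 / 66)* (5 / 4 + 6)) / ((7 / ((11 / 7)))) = -826487 / 637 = -1297.47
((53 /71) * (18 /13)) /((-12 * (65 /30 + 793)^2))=-2862 /21009733043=-0.00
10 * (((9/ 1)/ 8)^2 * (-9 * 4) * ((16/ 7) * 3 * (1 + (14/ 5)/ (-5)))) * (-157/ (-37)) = -5833.13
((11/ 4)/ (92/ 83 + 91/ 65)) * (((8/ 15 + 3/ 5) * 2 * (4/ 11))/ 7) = 2822/ 21861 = 0.13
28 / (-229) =-28 / 229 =-0.12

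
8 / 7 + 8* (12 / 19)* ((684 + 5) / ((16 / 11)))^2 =1206267277 / 1064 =1133709.85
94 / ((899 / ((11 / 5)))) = 1034 / 4495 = 0.23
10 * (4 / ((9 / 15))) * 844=168800 / 3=56266.67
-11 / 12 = -0.92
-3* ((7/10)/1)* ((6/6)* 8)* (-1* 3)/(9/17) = 476/5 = 95.20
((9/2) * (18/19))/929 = 81/17651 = 0.00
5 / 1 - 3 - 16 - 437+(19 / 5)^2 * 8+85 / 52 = -433999 / 1300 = -333.85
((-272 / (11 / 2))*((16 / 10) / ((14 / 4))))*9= -78336 / 385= -203.47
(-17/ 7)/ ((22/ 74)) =-629/ 77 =-8.17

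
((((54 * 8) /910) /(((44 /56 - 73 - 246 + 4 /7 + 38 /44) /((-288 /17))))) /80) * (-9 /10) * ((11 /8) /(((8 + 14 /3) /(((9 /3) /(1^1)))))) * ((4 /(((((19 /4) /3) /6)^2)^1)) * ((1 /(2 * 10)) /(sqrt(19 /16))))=-0.00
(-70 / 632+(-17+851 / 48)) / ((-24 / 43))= -100835 / 91008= -1.11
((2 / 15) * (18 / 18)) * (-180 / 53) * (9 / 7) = -216 / 371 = -0.58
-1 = -1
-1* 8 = -8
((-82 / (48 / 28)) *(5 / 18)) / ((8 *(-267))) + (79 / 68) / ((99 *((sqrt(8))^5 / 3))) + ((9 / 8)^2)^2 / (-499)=79 *sqrt(2) / 574464 + 44358071 / 14734503936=0.00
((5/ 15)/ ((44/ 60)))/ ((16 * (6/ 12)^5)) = 10/ 11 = 0.91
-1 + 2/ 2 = 0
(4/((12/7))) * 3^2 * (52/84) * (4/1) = 52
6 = 6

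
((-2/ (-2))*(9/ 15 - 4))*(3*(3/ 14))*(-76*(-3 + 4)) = 5814/ 35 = 166.11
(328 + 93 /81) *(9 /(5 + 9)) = 8887 /42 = 211.60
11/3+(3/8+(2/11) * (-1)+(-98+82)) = -3205/264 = -12.14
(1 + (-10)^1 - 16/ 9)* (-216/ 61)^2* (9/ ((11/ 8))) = -36205056/ 40931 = -884.54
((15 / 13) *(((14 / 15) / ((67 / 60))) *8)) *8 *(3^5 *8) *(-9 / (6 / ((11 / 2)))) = -862202880 / 871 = -989899.98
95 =95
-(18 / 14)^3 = -729 / 343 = -2.13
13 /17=0.76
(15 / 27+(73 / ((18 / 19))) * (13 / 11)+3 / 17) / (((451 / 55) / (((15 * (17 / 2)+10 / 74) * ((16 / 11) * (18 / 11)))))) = 116736799800 / 34325159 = 3400.91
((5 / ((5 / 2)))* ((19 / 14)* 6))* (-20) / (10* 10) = -114 / 35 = -3.26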